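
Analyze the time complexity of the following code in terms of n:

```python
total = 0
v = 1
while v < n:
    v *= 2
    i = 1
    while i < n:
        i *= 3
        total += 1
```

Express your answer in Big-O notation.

Each loop level contributes: log n × log n. Multiplying the contributions gives O(log² n).

Answer: O(log² n)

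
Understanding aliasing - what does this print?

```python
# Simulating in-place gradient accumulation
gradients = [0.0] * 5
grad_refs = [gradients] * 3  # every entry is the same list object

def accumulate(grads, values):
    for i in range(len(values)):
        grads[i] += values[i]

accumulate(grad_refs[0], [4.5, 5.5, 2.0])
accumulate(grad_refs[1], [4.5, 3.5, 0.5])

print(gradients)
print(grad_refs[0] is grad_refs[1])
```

Key concept: gradient accumulation aliasing.
Step by step:
`gradients = [0.0] * 5` → gradients = [0.0, 0.0, 0.0, 0.0, 0.0]
`grad_refs = [gradients] * 3` → grad_refs = [[0.0, 0.0, 0.0, 0.0, 0.0], [0.0, 0.0, 0.0, 0.0, 0.0], [0.0, 0.0, 0.0, 0.0, 0.0]]
`accumulate(grad_refs[0], [4.5, 5.5, 2.0])` → gradients = [4.5, 5.5, 2.0, 0.0, 0.0]; grad_refs = [[4.5, 5.5, 2.0, 0.0, 0.0], [4.5, 5.5, 2.0, 0.0, 0.0], [4.5, 5.5, 2.0, 0.0, 0.0]]
`accumulate(grad_refs[1], [4.5, 3.5, 0.5])` → gradients = [9.0, 9.0, 2.5, 0.0, 0.0]; grad_refs = [[9.0, 9.0, 2.5, 0.0, 0.0], [9.0, 9.0, 2.5, 0.0, 0.0], [9.0, 9.0, 2.5, 0.0, 0.0]]
`print(gradients)` → prints [9.0, 9.0, 2.5, 0.0, 0.0]
`print(grad_refs[0] is grad_refs[1])` → prints True

Answer:
[9.0, 9.0, 2.5, 0.0, 0.0]
True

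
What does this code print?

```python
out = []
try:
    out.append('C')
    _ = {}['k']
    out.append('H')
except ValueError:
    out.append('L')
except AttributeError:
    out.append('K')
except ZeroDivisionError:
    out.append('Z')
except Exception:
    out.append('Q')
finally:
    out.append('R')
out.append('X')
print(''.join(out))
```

Execution trace: 'C' (try body) → 'Q' (except Exception) → 'R' (finally) → 'X' (after the try/except). Output: CQRX

Answer: CQRX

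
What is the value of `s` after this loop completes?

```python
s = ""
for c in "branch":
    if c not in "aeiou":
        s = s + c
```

Remove vowels from 'branch'
`s` takes the values: "" → "b" → "br" → "brn" → "brnc" → "brnch"

Answer: "brnch"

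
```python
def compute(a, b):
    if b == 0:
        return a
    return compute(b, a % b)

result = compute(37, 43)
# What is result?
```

compute(37, 43) -> compute(43, 37) -> compute(37, 6) -> compute(6, 1) -> compute(1, 0) -> 1

Answer: 1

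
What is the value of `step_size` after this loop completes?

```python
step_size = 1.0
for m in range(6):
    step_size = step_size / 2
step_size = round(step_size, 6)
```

Halving LR 6 times: 1 / 2^6
`step_size` takes the values: 1.0 → 0.5 → 0.25 → 0.125 → 0.0625 → 0.03125 → 0.015625

Answer: 0.015625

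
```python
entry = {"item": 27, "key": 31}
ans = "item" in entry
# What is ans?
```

Trace:
`entry = {"item": 27, "key": 31}` → entry = {'item': 27, 'key': 31}
`ans = "item" in entry` → ans = True
So ans = True

Answer: True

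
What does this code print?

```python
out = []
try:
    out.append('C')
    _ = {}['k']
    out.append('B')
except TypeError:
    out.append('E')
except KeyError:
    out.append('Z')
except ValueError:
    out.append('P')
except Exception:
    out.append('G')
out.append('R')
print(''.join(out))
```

Execution trace: 'C' (try body) → 'Z' (except KeyError) → 'R' (after the try/except). Output: CZR

Answer: CZR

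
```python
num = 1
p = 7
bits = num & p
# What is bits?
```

Trace:
`num = 1` → num = 1
`p = 7` → p = 7
`bits = num & p` → bits = 1
So bits = 1

Answer: 1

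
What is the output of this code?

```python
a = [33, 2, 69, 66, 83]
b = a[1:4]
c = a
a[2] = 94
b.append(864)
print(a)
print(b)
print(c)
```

Key concept: slice vs alias.
Step by step:
`a = [33, 2, 69, 66, 83]` → a = [33, 2, 69, 66, 83]
`b = a[1:4]` → b = [2, 69, 66]
`c = a` → c = [33, 2, 69, 66, 83] (same object as a)
`a[2] = 94` → a = [33, 2, 94, 66, 83] (same object as c); c = [33, 2, 94, 66, 83] (same object as a)
`b.append(864)` → b = [2, 69, 66, 864]
`print(a)` → prints [33, 2, 94, 66, 83]
`print(b)` → prints [2, 69, 66, 864]
`print(c)` → prints [33, 2, 94, 66, 83]

Answer:
[33, 2, 94, 66, 83]
[2, 69, 66, 864]
[33, 2, 94, 66, 83]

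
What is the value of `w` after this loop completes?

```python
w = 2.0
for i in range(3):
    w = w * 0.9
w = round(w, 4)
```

Exponential decay: 2.0 * 0.9^3
`w` takes the values: 2.0 → 1.8 → 1.62 → 1.458

Answer: 1.458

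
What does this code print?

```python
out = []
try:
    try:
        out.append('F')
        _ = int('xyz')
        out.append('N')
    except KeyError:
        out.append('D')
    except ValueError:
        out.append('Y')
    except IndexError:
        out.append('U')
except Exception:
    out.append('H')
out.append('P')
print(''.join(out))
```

Execution trace: 'F' (inner try body) → 'Y' (inner except ValueError) → 'P' (after the try/except). Output: FYP

Answer: FYP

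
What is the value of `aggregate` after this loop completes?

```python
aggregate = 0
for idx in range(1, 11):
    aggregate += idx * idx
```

Sum of squares 1² to 10² = 385
`aggregate` takes the values: 0 → 1 → 5 → 14 → 30 → 55 → 91 → 140 → 204 → 285 → 385

Answer: 385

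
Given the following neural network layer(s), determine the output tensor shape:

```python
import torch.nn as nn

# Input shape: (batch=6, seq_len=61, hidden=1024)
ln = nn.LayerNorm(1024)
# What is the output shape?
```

Input: (6, 61, 1024) -> Output: (6, 61, 1024)

Answer: (6, 61, 1024)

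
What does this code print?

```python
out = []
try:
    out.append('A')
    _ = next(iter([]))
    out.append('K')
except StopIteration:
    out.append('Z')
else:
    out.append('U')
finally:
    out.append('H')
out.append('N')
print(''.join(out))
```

Execution trace: 'A' (try body) → 'Z' (except StopIteration) → 'H' (finally) → 'N' (after the try/except). Output: AZHN

Answer: AZHN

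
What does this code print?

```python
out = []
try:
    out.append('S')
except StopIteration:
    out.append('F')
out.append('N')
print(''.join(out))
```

Execution trace: 'S' (try body, no exception) → 'N' (after the try/except). Output: SN

Answer: SN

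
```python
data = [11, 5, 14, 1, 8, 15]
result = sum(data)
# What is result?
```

Trace:
`data = [11, 5, 14, 1, 8, 15]` → data = [11, 5, 14, 1, 8, 15]
`result = sum(data)` → result = 54
So result = 54

Answer: 54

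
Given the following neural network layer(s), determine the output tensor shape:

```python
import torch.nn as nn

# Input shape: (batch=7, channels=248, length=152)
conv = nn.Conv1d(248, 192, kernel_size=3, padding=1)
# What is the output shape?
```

Input: (7, 248, 152) -> Output: (7, 192, 152)

Answer: (7, 192, 152)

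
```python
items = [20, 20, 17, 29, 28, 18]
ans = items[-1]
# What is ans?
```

Trace:
`items = [20, 20, 17, 29, 28, 18]` → items = [20, 20, 17, 29, 28, 18]
`ans = items[-1]` → ans = 18
So ans = 18

Answer: 18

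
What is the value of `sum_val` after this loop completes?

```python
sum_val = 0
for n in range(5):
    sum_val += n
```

Sum of 0 to 4 = 10
`sum_val` takes the values: 0 → 1 → 3 → 6 → 10

Answer: 10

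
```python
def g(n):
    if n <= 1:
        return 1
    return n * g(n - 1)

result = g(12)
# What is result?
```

g(12) = 12 * 11 * 10 * 9 * 8 * 7 * 6 * 5 * 4 * 3 * 2 * 1 = 479001600

Answer: 479001600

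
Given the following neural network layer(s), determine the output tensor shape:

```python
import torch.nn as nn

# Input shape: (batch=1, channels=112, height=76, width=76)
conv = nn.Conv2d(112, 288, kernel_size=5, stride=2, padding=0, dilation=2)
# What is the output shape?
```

Input: (1, 112, 76, 76) -> Output: (1, 288, 34, 34)

Answer: (1, 288, 34, 34)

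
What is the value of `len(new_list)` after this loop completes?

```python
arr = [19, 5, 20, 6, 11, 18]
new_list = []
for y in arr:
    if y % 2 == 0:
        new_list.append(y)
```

Count even numbers in [19, 5, 20, 6, 11, 18]
`new_list` takes the values: [] → [20] → [20, 6] → [20, 6, 18]
So `len(new_list)` = 3

Answer: 3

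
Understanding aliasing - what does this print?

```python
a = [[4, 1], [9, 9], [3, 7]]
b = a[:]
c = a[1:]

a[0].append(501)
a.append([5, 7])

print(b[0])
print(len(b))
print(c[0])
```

Key concept: slice with nested mutation.
Step by step:
`a = [[4, 1], [9, 9], [3, 7]]` → a = [[4, 1], [9, 9], [3, 7]]
`b = a[:]` → b = [[4, 1], [9, 9], [3, 7]]
`c = a[1:]` → c = [[9, 9], [3, 7]]
`a[0].append(501)` → a = [[4, 1, 501], [9, 9], [3, 7]]; b = [[4, 1, 501], [9, 9], [3, 7]]
`a.append([5, 7])` → a = [[4, 1, 501], [9, 9], [3, 7], [5, 7]]
`print(b[0])` → prints [4, 1, 501]
`print(len(b))` → prints 3
`print(c[0])` → prints [9, 9]

Answer:
[4, 1, 501]
3
[9, 9]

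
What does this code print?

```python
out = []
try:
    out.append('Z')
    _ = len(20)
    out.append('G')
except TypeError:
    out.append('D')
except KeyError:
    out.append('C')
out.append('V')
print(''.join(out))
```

Execution trace: 'Z' (try body) → 'D' (except TypeError) → 'V' (after the try/except). Output: ZDV

Answer: ZDV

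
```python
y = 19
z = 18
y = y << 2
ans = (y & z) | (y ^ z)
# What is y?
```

Trace:
`y = 19` → y = 19
`z = 18` → z = 18
`y = y << 2` → y = 76
`ans = (y & z) | (y ^ z)` → ans = 94
So y = 76

Answer: 76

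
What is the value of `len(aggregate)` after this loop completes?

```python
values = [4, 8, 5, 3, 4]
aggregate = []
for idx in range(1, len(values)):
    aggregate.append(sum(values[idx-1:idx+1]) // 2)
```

Number of 2-element averages
`aggregate` takes the values: [] → [6] → [6, 6] → [6, 6, 4] → [6, 6, 4, 3]
So `len(aggregate)` = 4

Answer: 4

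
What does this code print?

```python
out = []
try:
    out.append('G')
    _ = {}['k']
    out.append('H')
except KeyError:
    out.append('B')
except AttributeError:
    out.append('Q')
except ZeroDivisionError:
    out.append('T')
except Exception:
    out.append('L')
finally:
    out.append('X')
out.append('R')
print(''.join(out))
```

Execution trace: 'G' (try body) → 'B' (except KeyError) → 'X' (finally) → 'R' (after the try/except). Output: GBXR

Answer: GBXR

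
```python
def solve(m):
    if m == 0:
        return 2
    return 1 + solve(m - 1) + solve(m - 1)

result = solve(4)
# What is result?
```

solve(m) = 1 + 2·solve(m-1), solve(0)=2. Closed form: (2+1)·2^4 - 1 = 47.

Answer: 47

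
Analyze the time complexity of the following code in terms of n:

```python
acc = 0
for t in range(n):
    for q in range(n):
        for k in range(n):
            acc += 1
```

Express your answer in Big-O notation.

Each loop level contributes: n × n × n. Multiplying the contributions gives O(n^3).

Answer: O(n^3)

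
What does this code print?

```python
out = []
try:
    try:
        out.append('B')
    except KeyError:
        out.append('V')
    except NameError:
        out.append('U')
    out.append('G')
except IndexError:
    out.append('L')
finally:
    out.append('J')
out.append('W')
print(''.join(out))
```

Execution trace: 'B' (inner try body, no exception) → 'G' (try body, no exception) → 'J' (finally) → 'W' (after the try/except). Output: BGJW

Answer: BGJW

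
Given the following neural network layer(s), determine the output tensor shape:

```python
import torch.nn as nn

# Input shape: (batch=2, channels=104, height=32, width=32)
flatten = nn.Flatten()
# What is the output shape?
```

Input: (2, 104, 32, 32) -> Output: (2, 106496)

Answer: (2, 106496)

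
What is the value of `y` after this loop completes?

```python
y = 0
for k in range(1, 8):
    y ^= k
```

XOR of 1 to 7
`y` takes the values: 0 → 1 → 3 → 0 → 4 → 1 → 7 → 0

Answer: 0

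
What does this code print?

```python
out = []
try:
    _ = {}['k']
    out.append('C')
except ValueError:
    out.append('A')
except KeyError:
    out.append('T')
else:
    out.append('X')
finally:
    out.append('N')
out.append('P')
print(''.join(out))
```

Execution trace: 'T' (except KeyError) → 'N' (finally) → 'P' (after the try/except). Output: TNP

Answer: TNP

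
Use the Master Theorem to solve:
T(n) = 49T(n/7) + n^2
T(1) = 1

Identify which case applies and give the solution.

a=49, b=7, f(n)=n^2. log_7(49) = 2. Since c=2 = 2, Case 2 applies: T(n) = Θ(n^log_b(a) · log n) = O(n^2 log n).

Answer: O(n^2 log n) - Case 2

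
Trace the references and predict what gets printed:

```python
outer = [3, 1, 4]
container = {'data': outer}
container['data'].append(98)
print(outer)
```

Key concept: dict holds reference to list.
Step by step:
`outer = [3, 1, 4]` → outer = [3, 1, 4]
`container = {'data': outer}` → container = {'data': [3, 1, 4]}
`container['data'].append(98)` → outer = [3, 1, 4, 98]; container = {'data': [3, 1, 4, 98]}
`print(outer)` → prints [3, 1, 4, 98]

Answer: [3, 1, 4, 98]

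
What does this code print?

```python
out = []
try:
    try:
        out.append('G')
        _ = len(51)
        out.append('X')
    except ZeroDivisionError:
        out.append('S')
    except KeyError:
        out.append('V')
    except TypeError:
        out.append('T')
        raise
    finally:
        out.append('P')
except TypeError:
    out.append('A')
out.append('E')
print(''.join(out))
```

Execution trace: 'G' (inner try body) → 'T' (inner except TypeError) → 'P' (inner finally) → 'A' (outer except TypeError) → 'E' (after the try/except). Output: GTPAE

Answer: GTPAE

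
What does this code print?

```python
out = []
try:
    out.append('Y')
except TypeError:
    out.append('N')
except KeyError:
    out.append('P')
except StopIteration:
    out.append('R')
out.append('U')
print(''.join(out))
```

Execution trace: 'Y' (try body, no exception) → 'U' (after the try/except). Output: YU

Answer: YU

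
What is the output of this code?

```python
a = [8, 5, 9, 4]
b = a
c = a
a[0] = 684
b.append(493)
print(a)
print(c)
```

Key concept: multiple aliases.
Step by step:
`a = [8, 5, 9, 4]` → a = [8, 5, 9, 4]
`b = a` → b = [8, 5, 9, 4] (same object as a)
`c = a` → c = [8, 5, 9, 4] (same object as a, b)
`a[0] = 684` → a = [684, 5, 9, 4] (same object as b, c); b = [684, 5, 9, 4] (same object as a, c); c = [684, 5, 9, 4] (same object as a, b)
`b.append(493)` → a = [684, 5, 9, 4, 493] (same object as b, c); b = [684, 5, 9, 4, 493] (same object as a, c); c = [684, 5, 9, 4, 493] (same object as a, b)
`print(a)` → prints [684, 5, 9, 4, 493]
`print(c)` → prints [684, 5, 9, 4, 493]

Answer:
[684, 5, 9, 4, 493]
[684, 5, 9, 4, 493]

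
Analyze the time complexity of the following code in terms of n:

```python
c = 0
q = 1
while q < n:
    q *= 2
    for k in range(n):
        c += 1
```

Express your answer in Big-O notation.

Each loop level contributes: log n × n. Multiplying the contributions gives O(n log n).

Answer: O(n log n)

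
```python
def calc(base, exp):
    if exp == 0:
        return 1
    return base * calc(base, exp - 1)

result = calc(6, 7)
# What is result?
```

calc(6, 7) = 6 * 6 * 6 * 6 * 6 * 6 * 6 = 279936

Answer: 279936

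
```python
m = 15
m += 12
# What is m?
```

Trace:
`m = 15` → m = 15
`m += 12` → m = 27
So m = 27

Answer: 27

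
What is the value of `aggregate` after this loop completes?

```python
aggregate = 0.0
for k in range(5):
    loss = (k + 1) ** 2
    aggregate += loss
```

Sum of squared losses 1² + 2² + ... + 5²
`aggregate` takes the values: 0.0 → 1.0 → 5.0 → 14.0 → 30.0 → 55.0

Answer: 55.0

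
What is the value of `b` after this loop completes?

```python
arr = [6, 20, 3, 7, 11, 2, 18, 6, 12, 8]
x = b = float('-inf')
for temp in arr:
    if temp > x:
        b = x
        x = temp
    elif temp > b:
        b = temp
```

Second largest (with repeats) in [6, 20, 3, 7, 11, 2, 18, 6, 12, 8]
`b` takes the values: -inf → 6 → 7 → 11 → 18

Answer: 18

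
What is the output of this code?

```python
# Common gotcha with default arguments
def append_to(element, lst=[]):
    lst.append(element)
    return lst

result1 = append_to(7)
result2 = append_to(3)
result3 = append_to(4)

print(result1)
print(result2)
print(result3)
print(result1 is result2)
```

Key concept: mutable default argument gotcha.
Step by step:
`result1 = append_to(7)` → result1 = [7]
`result2 = append_to(3)` → result1 = [7, 3] (same object as result2); result2 = [7, 3] (same object as result1)
`result3 = append_to(4)` → result1 = [7, 3, 4] (same object as result2, result3); result2 = [7, 3, 4] (same object as result1, result3); result3 = [7, 3, 4] (same object as result1, result2)
`print(result1)` → prints [7, 3, 4]
`print(result2)` → prints [7, 3, 4]
`print(result3)` → prints [7, 3, 4]
`print(result1 is result2)` → prints True

Answer:
[7, 3, 4]
[7, 3, 4]
[7, 3, 4]
True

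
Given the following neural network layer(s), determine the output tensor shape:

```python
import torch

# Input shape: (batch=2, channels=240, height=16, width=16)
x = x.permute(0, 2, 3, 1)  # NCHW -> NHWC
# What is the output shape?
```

Input: (2, 240, 16, 16) -> Output: (2, 16, 16, 240)

Answer: (2, 16, 16, 240)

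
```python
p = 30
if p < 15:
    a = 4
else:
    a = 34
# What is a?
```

Trace:
`p = 30` → p = 30
`if p < 15: ...` → p < 15 is False, take else branch → a = 34
So a = 34

Answer: 34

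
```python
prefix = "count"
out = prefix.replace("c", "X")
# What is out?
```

Trace:
`prefix = "count"` → prefix = 'count'
`out = prefix.replace("c", "X")` → out = 'Xount'
So out = 'Xount'

Answer: 'Xount'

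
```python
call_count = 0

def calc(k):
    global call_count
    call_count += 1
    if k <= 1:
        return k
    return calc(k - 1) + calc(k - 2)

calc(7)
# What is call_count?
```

Calls(k) = 1 + Calls(k-1) + Calls(k-2); Calls(0)=Calls(1)=1. For k=7 this gives 41.

Answer: 41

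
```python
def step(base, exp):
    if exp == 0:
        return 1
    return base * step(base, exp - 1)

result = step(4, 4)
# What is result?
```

step(4, 4) = 4 * 4 * 4 * 4 = 256

Answer: 256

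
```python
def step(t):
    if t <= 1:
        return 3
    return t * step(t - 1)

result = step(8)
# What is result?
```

step(8) = 8 * 7 * 6 * 5 * 4 * 3 * 2 * 3 = 120960

Answer: 120960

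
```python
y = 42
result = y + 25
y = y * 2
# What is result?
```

Trace:
`y = 42` → y = 42
`result = y + 25` → result = 67
`y = y * 2` → y = 84
So result = 67

Answer: 67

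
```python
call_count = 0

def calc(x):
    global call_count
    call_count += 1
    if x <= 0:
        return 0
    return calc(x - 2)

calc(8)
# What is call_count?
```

Linear recursion stepping by 2: 5 calls from x=8 down to ≤0.

Answer: 5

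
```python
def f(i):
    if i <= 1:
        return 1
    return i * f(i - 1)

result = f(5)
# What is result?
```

f(5) = 5 * 4 * 3 * 2 * 1 = 120

Answer: 120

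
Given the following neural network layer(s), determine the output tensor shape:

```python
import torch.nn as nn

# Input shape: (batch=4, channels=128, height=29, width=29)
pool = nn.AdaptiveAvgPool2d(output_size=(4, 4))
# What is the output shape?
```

Input: (4, 128, 29, 29) -> Output: (4, 128, 4, 4)

Answer: (4, 128, 4, 4)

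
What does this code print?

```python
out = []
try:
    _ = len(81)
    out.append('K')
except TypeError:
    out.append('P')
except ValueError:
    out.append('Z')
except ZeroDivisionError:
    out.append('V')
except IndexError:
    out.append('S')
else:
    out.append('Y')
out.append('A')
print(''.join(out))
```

Execution trace: 'P' (except TypeError) → 'A' (after the try/except). Output: PA

Answer: PA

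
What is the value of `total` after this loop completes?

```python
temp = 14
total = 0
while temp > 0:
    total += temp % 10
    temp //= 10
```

Sum digits of 14
`total` takes the values: 0 → 4 → 5

Answer: 5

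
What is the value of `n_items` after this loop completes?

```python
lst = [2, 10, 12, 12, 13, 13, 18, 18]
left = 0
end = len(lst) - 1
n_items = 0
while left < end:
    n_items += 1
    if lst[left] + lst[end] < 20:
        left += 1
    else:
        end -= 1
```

Steps to find pair summing to 20
`n_items` takes the values: 0 → 1 → 2 → 3 → 4 → 5 → 6 → 7

Answer: 7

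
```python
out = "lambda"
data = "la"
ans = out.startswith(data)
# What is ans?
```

Trace:
`out = "lambda"` → out = 'lambda'
`data = "la"` → data = 'la'
`ans = out.startswith(data)` → ans = True
So ans = True

Answer: True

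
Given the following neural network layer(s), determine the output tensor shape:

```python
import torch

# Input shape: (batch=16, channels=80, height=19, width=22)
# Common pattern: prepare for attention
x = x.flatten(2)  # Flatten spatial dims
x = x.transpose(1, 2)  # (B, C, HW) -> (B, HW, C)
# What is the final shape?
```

Input: (16, 80, 19, 22) -> after flatten(2): (16, 80, 418) -> Output: (16, 418, 80)

Answer: (16, 418, 80)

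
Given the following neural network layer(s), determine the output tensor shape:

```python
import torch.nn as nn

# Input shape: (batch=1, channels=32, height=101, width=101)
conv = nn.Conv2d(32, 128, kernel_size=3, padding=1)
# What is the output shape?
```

Input: (1, 32, 101, 101) -> Output: (1, 128, 101, 101)

Answer: (1, 128, 101, 101)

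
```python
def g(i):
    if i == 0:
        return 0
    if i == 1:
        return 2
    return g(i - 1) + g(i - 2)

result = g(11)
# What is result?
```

Build up from base cases: g(0)=0, g(1)=2, g(2)=2, g(3)=4, g(4)=6, g(5)=10, g(6)=16, ..., g(11)=178

Answer: 178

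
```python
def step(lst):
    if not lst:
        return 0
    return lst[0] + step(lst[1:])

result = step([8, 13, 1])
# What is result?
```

8 + 13 + 1 + 0 = 22

Answer: 22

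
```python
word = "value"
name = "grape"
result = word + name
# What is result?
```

Trace:
`word = "value"` → word = 'value'
`name = "grape"` → name = 'grape'
`result = word + name` → result = 'valuegrape'
So result = 'valuegrape'

Answer: 'valuegrape'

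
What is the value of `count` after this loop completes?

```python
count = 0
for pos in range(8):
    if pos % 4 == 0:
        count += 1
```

Count numbers divisible by 4 in range(8)
`count` takes the values: 0 → 1 → 2

Answer: 2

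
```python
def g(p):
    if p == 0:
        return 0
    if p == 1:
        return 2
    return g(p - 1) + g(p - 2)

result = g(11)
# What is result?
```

Build up from base cases: g(0)=0, g(1)=2, g(2)=2, g(3)=4, g(4)=6, g(5)=10, g(6)=16, ..., g(11)=178

Answer: 178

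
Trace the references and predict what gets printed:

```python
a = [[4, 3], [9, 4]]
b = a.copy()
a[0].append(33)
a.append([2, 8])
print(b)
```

Key concept: shallow copy with nested lists.
Step by step:
`a = [[4, 3], [9, 4]]` → a = [[4, 3], [9, 4]]
`b = a.copy()` → b = [[4, 3], [9, 4]]
`a[0].append(33)` → a = [[4, 3, 33], [9, 4]]; b = [[4, 3, 33], [9, 4]]
`a.append([2, 8])` → a = [[4, 3, 33], [9, 4], [2, 8]]
`print(b)` → prints [[4, 3, 33], [9, 4]]

Answer: [[4, 3, 33], [9, 4]]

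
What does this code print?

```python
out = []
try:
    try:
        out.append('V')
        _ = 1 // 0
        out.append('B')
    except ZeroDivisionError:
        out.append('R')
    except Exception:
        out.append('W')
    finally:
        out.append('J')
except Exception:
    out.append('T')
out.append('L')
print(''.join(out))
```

Execution trace: 'V' (inner try body) → 'R' (inner except ZeroDivisionError) → 'J' (inner finally) → 'L' (after the try/except). Output: VRJL

Answer: VRJL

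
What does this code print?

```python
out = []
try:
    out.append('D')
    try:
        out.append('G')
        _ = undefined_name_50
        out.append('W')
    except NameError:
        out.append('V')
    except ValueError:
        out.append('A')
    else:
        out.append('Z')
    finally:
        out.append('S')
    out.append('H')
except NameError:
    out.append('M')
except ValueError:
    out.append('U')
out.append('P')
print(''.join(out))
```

Execution trace: 'D' (try body) → 'G' (inner try body) → 'V' (inner except NameError) → 'S' (inner finally) → 'H' (try body, no exception) → 'P' (after the try/except). Output: DGVSHP

Answer: DGVSHP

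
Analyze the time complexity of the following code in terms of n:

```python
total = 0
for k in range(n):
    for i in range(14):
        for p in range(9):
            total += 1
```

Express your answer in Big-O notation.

Each loop level contributes: n × 1 × 1. Multiplying the contributions gives O(n).

Answer: O(n)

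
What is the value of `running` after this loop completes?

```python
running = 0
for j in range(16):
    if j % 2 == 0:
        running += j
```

Sum of even numbers 0 to 15
`running` takes the values: 0 → 2 → 6 → 12 → 20 → 30 → 42 → 56

Answer: 56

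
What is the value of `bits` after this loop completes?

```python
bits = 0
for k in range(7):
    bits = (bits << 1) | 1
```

Build 7 consecutive 1-bits: 0b1111111
`bits` takes the values: 0 → 1 → 3 → 7 → 15 → 31 → 63 → 127

Answer: 127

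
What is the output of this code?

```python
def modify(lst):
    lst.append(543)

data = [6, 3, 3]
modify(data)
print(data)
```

Key concept: function modifies passed list.
Step by step:
`data = [6, 3, 3]` → data = [6, 3, 3]
`modify(data)` → data = [6, 3, 3, 543]
`print(data)` → prints [6, 3, 3, 543]

Answer: [6, 3, 3, 543]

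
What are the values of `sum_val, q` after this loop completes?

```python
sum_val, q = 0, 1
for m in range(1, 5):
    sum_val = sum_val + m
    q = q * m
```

Sum and factorial of 1 to 4
`sum_val, q` takes the values: (0, 1) → (1, 1) → (3, 1) → (3, 2) → (6, 2) → (6, 6) → (10, 6) → (10, 24)

Answer: 10, 24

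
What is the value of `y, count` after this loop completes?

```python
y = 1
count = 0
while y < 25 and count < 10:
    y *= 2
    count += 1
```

Double until >= 25 or 10 iterations
`y, count` takes the values: (1, 0) → (2, 0) → (2, 1) → (4, 1) → (4, 2) → (8, 2) → (8, 3) → (16, 3) → (16, 4) → (32, 4) → (32, 5)

Answer: 32, 5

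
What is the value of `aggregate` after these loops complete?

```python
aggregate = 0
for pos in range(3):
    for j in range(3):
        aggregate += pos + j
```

Sum of all pos+j for pos,j in 3x3
`aggregate` takes the values: 0 → 1 → 3 → 4 → 6 → 9 → 11 → 14 → 18

Answer: 18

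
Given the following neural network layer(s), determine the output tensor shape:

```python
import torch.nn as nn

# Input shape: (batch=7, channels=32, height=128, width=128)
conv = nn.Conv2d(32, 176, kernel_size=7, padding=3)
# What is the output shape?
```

Input: (7, 32, 128, 128) -> Output: (7, 176, 128, 128)

Answer: (7, 176, 128, 128)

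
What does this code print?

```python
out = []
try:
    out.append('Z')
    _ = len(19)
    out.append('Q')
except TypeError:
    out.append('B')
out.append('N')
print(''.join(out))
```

Execution trace: 'Z' (try body) → 'B' (except TypeError) → 'N' (after the try/except). Output: ZBN

Answer: ZBN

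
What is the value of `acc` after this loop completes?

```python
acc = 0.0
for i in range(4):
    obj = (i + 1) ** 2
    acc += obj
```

Sum of squared losses 1² + 2² + ... + 4²
`acc` takes the values: 0.0 → 1.0 → 5.0 → 14.0 → 30.0

Answer: 30.0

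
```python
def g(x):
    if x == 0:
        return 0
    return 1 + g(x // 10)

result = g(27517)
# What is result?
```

Count of digits of 27517: 5

Answer: 5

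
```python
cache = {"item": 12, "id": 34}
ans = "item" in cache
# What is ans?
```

Trace:
`cache = {"item": 12, "id": 34}` → cache = {'item': 12, 'id': 34}
`ans = "item" in cache` → ans = True
So ans = True

Answer: True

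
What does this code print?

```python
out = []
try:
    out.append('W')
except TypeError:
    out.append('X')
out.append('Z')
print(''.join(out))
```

Execution trace: 'W' (try body, no exception) → 'Z' (after the try/except). Output: WZ

Answer: WZ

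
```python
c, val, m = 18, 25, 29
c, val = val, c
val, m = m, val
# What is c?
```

Trace:
`c, val, m = 18, 25, 29` → c = 18; val = 25; m = 29
`c, val = val, c` → c = 25; val = 18
`val, m = m, val` → val = 29; m = 18
So c = 25

Answer: 25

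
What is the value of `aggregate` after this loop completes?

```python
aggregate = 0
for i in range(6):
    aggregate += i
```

Sum of 0 to 5 = 15
`aggregate` takes the values: 0 → 1 → 3 → 6 → 10 → 15

Answer: 15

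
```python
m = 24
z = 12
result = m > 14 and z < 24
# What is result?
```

Trace:
`m = 24` → m = 24
`z = 12` → z = 12
`result = m > 14 and z < 24` → result = True
So result = True

Answer: True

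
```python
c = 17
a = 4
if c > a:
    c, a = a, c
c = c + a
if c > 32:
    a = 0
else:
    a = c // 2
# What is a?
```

Trace:
`c = 17` → c = 17
`a = 4` → a = 4
`if c > a: ...` → c > a is True → c = 4; a = 17
`c = c + a` → c = 21
`if c > 32: ...` → c > 32 is False, take else branch → a = 10
So a = 10

Answer: 10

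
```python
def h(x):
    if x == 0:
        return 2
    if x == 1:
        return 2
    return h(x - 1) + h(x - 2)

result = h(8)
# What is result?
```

Build up from base cases: h(0)=2, h(1)=2, h(2)=4, h(3)=6, h(4)=10, h(5)=16, h(6)=26, ..., h(8)=68

Answer: 68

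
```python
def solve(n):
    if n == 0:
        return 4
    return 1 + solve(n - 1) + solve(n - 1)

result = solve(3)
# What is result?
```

solve(n) = 1 + 2·solve(n-1), solve(0)=4. Closed form: (4+1)·2^3 - 1 = 39.

Answer: 39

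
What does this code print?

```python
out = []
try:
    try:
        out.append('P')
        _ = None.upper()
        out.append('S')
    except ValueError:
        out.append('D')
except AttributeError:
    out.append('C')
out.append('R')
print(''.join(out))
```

Execution trace: 'P' (try body) → 'C' (outer except AttributeError) → 'R' (after the try/except). Output: PCR

Answer: PCR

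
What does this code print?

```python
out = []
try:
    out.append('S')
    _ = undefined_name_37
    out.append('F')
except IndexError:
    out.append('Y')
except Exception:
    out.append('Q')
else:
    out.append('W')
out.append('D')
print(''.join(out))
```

Execution trace: 'S' (try body) → 'Q' (except Exception) → 'D' (after the try/except). Output: SQD

Answer: SQD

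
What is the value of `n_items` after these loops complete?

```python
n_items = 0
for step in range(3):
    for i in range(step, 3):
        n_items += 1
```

Upper triangle: 3 + 2 + ... + 1
`n_items` takes the values: 0 → 1 → 2 → 3 → 4 → 5 → 6

Answer: 6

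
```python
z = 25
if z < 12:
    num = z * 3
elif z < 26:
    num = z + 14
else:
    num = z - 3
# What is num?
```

Trace:
`z = 25` → z = 25
`if z < 12: ...` → z < 12 is False, z < 26 is True → num = 39
So num = 39

Answer: 39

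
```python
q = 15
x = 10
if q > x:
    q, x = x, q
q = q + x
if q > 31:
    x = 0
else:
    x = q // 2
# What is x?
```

Trace:
`q = 15` → q = 15
`x = 10` → x = 10
`if q > x: ...` → q > x is True → q = 10; x = 15
`q = q + x` → q = 25
`if q > 31: ...` → q > 31 is False, take else branch → x = 12
So x = 12

Answer: 12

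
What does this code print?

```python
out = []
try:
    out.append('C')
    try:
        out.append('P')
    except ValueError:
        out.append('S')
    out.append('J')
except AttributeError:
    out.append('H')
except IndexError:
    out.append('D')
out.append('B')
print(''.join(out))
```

Execution trace: 'C' (try body) → 'P' (inner try body, no exception) → 'J' (try body, no exception) → 'B' (after the try/except). Output: CPJB

Answer: CPJB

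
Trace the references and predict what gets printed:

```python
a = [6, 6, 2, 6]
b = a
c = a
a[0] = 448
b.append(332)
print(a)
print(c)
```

Key concept: multiple aliases.
Step by step:
`a = [6, 6, 2, 6]` → a = [6, 6, 2, 6]
`b = a` → b = [6, 6, 2, 6] (same object as a)
`c = a` → c = [6, 6, 2, 6] (same object as a, b)
`a[0] = 448` → a = [448, 6, 2, 6] (same object as b, c); b = [448, 6, 2, 6] (same object as a, c); c = [448, 6, 2, 6] (same object as a, b)
`b.append(332)` → a = [448, 6, 2, 6, 332] (same object as b, c); b = [448, 6, 2, 6, 332] (same object as a, c); c = [448, 6, 2, 6, 332] (same object as a, b)
`print(a)` → prints [448, 6, 2, 6, 332]
`print(c)` → prints [448, 6, 2, 6, 332]

Answer:
[448, 6, 2, 6, 332]
[448, 6, 2, 6, 332]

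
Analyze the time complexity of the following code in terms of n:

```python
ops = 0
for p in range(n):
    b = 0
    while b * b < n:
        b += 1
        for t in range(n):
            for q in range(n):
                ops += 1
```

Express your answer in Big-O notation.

Each loop level contributes: n × √n × n × n. Multiplying the contributions gives O(n^3√n).

Answer: O(n^3√n)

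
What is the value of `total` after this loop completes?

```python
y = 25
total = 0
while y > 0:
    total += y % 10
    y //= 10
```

Sum digits of 25
`total` takes the values: 0 → 5 → 7

Answer: 7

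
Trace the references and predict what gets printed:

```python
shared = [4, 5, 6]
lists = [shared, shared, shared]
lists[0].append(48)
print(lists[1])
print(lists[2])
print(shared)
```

Key concept: list of same reference.
Step by step:
`shared = [4, 5, 6]` → shared = [4, 5, 6]
`lists = [shared, shared, shared]` → lists = [[4, 5, 6], [4, 5, 6], [4, 5, 6]]
`lists[0].append(48)` → shared = [4, 5, 6, 48]; lists = [[4, 5, 6, 48], [4, 5, 6, 48], [4, 5, 6, 48]]
`print(lists[1])` → prints [4, 5, 6, 48]
`print(lists[2])` → prints [4, 5, 6, 48]
`print(shared)` → prints [4, 5, 6, 48]

Answer:
[4, 5, 6, 48]
[4, 5, 6, 48]
[4, 5, 6, 48]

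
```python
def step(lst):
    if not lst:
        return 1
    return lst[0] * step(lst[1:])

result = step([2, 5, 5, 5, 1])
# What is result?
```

Product over [2, 5, 5, 5, 1] = 2 * 5 * 5 * 5 * 1 = 250

Answer: 250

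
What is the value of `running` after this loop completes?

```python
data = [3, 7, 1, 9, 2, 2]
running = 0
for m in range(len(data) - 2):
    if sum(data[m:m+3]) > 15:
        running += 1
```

Count windows with sum > 15
`running` takes the values: 0 → 1

Answer: 1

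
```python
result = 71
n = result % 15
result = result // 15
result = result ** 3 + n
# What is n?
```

Trace:
`result = 71` → result = 71
`n = result % 15` → n = 11
`result = result // 15` → result = 4
`result = result ** 3 + n` → result = 75
So n = 11

Answer: 11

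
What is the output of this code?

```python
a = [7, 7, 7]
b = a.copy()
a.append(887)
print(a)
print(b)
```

Key concept: list.copy() creates independent copy.
Step by step:
`a = [7, 7, 7]` → a = [7, 7, 7]
`b = a.copy()` → b = [7, 7, 7]
`a.append(887)` → a = [7, 7, 7, 887]
`print(a)` → prints [7, 7, 7, 887]
`print(b)` → prints [7, 7, 7]

Answer:
[7, 7, 7, 887]
[7, 7, 7]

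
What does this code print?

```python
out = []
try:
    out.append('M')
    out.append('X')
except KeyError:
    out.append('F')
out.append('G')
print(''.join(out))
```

Execution trace: 'M' (try body) → 'X' (try body, no exception) → 'G' (after the try/except). Output: MXG

Answer: MXG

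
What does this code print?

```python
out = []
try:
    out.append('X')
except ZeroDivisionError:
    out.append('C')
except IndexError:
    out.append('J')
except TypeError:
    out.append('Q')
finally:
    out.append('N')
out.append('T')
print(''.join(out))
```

Execution trace: 'X' (try body, no exception) → 'N' (finally) → 'T' (after the try/except). Output: XNT

Answer: XNT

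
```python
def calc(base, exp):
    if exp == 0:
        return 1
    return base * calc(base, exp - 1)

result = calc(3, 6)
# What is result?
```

calc(3, 6) = 3 * 3 * 3 * 3 * 3 * 3 = 729

Answer: 729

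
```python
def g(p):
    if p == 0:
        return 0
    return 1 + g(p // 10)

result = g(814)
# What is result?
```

Count of digits of 814: 3

Answer: 3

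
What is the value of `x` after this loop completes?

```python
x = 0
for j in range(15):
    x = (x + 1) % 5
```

Increment mod 5, 15 times = 0
`x` takes the values: 0 → 1 → 2 → 3 → 4 → 0 → 1 → 2 → 3 → 4 → 0 → 1 → 2 → 3 → 4 → 0

Answer: 0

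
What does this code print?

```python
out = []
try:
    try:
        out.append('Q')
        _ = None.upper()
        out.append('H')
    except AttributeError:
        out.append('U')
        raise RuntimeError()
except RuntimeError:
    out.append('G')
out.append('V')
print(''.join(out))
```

Execution trace: 'Q' (inner try body) → 'U' (inner except AttributeError) → 'G' (outer except RuntimeError) → 'V' (after the try/except). Output: QUGV

Answer: QUGV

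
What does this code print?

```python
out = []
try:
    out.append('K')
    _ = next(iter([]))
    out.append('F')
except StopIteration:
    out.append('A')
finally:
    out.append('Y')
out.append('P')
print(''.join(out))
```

Execution trace: 'K' (try body) → 'A' (except StopIteration) → 'Y' (finally) → 'P' (after the try/except). Output: KAYP

Answer: KAYP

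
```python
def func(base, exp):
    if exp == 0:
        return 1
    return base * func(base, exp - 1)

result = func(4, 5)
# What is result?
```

func(4, 5) = 4 * 4 * 4 * 4 * 4 = 1024

Answer: 1024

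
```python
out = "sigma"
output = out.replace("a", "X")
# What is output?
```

Trace:
`out = "sigma"` → out = 'sigma'
`output = out.replace("a", "X")` → output = 'sigmX'
So output = 'sigmX'

Answer: 'sigmX'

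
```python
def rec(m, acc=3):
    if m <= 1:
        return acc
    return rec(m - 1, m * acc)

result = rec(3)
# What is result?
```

Accumulator trace (n, acc): (3, 3) -> (2, 9) -> (1, 18) -> return 18

Answer: 18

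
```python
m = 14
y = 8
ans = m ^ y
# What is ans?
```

Trace:
`m = 14` → m = 14
`y = 8` → y = 8
`ans = m ^ y` → ans = 6
So ans = 6

Answer: 6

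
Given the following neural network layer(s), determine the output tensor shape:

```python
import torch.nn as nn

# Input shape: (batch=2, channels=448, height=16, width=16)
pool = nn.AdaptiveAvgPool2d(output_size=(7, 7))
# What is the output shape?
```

Input: (2, 448, 16, 16) -> Output: (2, 448, 7, 7)

Answer: (2, 448, 7, 7)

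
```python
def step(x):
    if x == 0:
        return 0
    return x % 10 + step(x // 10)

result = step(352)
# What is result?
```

Sum of digits of 352: 2 + 5 + 3 = 10

Answer: 10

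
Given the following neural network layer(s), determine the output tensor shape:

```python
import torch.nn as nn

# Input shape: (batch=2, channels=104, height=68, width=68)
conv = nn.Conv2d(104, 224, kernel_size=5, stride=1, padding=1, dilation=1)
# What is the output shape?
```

Input: (2, 104, 68, 68) -> Output: (2, 224, 66, 66)

Answer: (2, 224, 66, 66)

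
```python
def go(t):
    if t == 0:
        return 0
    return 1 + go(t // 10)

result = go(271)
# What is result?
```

Count of digits of 271: 3

Answer: 3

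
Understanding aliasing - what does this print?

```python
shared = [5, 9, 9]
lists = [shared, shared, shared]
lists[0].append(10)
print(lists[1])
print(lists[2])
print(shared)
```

Key concept: list of same reference.
Step by step:
`shared = [5, 9, 9]` → shared = [5, 9, 9]
`lists = [shared, shared, shared]` → lists = [[5, 9, 9], [5, 9, 9], [5, 9, 9]]
`lists[0].append(10)` → shared = [5, 9, 9, 10]; lists = [[5, 9, 9, 10], [5, 9, 9, 10], [5, 9, 9, 10]]
`print(lists[1])` → prints [5, 9, 9, 10]
`print(lists[2])` → prints [5, 9, 9, 10]
`print(shared)` → prints [5, 9, 9, 10]

Answer:
[5, 9, 9, 10]
[5, 9, 9, 10]
[5, 9, 9, 10]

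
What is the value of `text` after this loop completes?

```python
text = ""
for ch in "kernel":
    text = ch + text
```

Reverse 'kernel'
`text` takes the values: "" → "k" → "ek" → "rek" → "nrek" → "enrek" → "lenrek"

Answer: "lenrek"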